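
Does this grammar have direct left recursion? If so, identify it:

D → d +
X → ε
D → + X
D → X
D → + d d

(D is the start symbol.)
No direct left recursion

Direct left recursion occurs when N → N α for some non-terminal N (the right-hand side begins with the left-hand side itself).

D → d +: starts with d
X → ε: starts with ε
D → + X: starts with '+'
D → X: starts with X
D → + d d: starts with '+'

No direct left recursion found.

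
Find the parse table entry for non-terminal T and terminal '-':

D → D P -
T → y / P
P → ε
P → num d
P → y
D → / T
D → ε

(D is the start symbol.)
To find M[T, '-'], we find productions for T where '-' is in the predict set (PREDICT(N → α) = (FIRST(α) \ {ε}) ∪ (FOLLOW(N) if α ⇒* ε)).

T → y / P: PREDICT = { 'y' }

M[T, '-'] is empty (no production applies)

Answer: Empty (error entry)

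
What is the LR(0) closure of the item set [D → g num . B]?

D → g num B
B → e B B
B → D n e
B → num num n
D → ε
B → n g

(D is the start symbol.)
Start with: [D → g num . B]
  [D → g num . B] has the dot before B: add [B → . e B B], [B → . D n e], [B → . num num n], [B → . n g]
  [B → . D n e] has the dot before D: add [D → . g num B], [D → .]
No further items can be added.

CLOSURE = { [B → . D n e], [B → . e B B], [B → . n g], [B → . num num n], [D → . g num B], [D → .], [D → g num . B] }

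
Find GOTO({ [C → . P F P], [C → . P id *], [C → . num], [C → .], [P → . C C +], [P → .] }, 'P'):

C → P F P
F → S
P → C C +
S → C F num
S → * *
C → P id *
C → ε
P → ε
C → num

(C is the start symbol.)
GOTO(I, 'P') = CLOSURE({ [A → αX.β] : [A → α.Xβ] ∈ I, X = 'P' })

Items with dot before 'P', with the dot advanced:
  [C → . P F P] → [C → P . F P]
  [C → . P id *] → [C → P . id *]
Closure of the advanced items:
  [C → P . F P] has the dot before F: add [F → . S]
  [F → . S] has the dot before S: add [S → . C F num], [S → . * *]
  [S → . C F num] has the dot before C: add [C → . P F P], [C → . P id *], [C → .], [C → . num]
  [C → . P F P] has the dot before P: add [P → . C C +], [P → .]

GOTO = { [C → . P F P], [C → . P id *], [C → . num], [C → .], [C → P . F P], [C → P . id *], [F → . S], [P → . C C +], [P → .], [S → . * *], [S → . C F num] }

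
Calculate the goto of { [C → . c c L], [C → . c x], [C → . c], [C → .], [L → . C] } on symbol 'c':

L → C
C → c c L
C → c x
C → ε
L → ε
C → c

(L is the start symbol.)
GOTO(I, 'c') = CLOSURE({ [A → αX.β] : [A → α.Xβ] ∈ I, X = 'c' })

Items with dot before 'c', with the dot advanced:
  [C → . c] → [C → c .]
  [C → . c c L] → [C → c . c L]
  [C → . c x] → [C → c . x]
Closure adds nothing (no advanced item has the dot before a non-terminal).

GOTO = { [C → c . c L], [C → c . x], [C → c .] }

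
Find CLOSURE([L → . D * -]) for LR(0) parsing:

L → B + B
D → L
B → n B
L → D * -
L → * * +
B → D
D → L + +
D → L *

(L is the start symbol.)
{ [B → . D], [B → . n B], [D → . L *], [D → . L + +], [D → . L], [L → . * * +], [L → . B + B], [L → . D * -] }

Start with: [L → . D * -]
  [L → . D * -] has the dot before D: add [D → . L], [D → . L + +], [D → . L *]
  [D → . L] has the dot before L: add [L → . B + B], [L → . * * +]
  [L → . B + B] has the dot before B: add [B → . n B], [B → . D]
No further items can be added.

CLOSURE = { [B → . D], [B → . n B], [D → . L *], [D → . L + +], [D → . L], [L → . * * +], [L → . B + B], [L → . D * -] }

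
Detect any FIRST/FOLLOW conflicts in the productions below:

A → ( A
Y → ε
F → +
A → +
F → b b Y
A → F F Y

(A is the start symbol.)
No FIRST/FOLLOW conflicts.

Nullable non-terminals: Y.
Y has a nullable alternative but only one production, so nothing to check.

A, F have no nullable alternative, so no FIRST/FOLLOW check is needed there.

No FIRST/FOLLOW conflicts found.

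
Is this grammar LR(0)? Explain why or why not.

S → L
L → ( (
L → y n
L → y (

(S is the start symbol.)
Yes, the grammar is LR(0)

A grammar is LR(0) if no state in the canonical LR(0) collection has:
  - both a shift item (dot before a terminal) and a complete item (shift-reduce conflict), or
  - two or more complete items (reduce-reduce conflict; the accept item [S' → S .] counts as a complete item here).

Augment with S' → S and build the canonical LR(0) collection (I0 = CLOSURE({[S' → . S]}), then GOTO on every symbol after a dot until no new states appear). It has 8 states:
  I0: { [L → . ( (], [L → . y (], [L → . y n], [S → . L], [S' → . S] }  — shift
  I1: { [L → ( . (] }  — shift
  I2: { [S → L .] }  — reduce
  I3: { [S' → S .] }  — accept
  I4: { [L → y . (], [L → y . n] }  — shift
  I5: { [L → y ( .] }  — reduce
  I6: { [L → y n .] }  — reduce
  I7: { [L → ( ( .] }  — reduce

Every state is either a pure shift/goto state or contains exactly one complete item and nothing to shift — no conflicts. The grammar is LR(0).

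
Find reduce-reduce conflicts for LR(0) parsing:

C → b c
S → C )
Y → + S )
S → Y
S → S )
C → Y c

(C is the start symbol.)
Yes — I10: [S → S ) .] vs [Y → + S ) .]

A reduce-reduce conflict occurs when an LR(0) state has two complete items [A → α .] and [B → β .] — both call for a reduction, and with no lookahead the parser cannot choose between them.

Augment with C' → C and build the canonical LR(0) collection (I0 = CLOSURE({[C' → . C]}), then GOTO on every symbol after a dot until no new states appear). It has 12 states:
  I0: { [C → . Y c], [C → . b c], [C' → . C], [Y → . + S )] }  — shift
  I1: { [C → . Y c], [C → . b c], [S → . C )], [S → . S )], [S → . Y], [Y → + . S )], [Y → . + S )] }  — shift
  I2: { [C' → C .] }  — accept
  I3: { [C → Y . c] }  — shift
  I4: { [C → b . c] }  — shift
  I5: { [C → b c .] }  — reduce
  I6: { [C → Y c .] }  — reduce
  I7: { [S → C . )] }  — shift
  I8: { [S → S . )], [Y → + S . )] }  — shift
  I9: { [C → Y . c], [S → Y .] }  — shift, reduce
  I10: { [S → S ) .], [Y → + S ) .] }  — 2 reduces
  I11: { [S → C ) .] }  — reduce

I10 contains complete items [S → S ) .], [Y → + S ) .] — reduce-reduce conflict.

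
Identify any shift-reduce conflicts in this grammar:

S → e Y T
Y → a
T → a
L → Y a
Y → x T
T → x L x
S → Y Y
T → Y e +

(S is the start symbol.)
No shift-reduce conflicts

A shift-reduce conflict occurs when an LR(0) state has both:
  - a complete (reduce) item [A → α .] (dot at the end), and
  - a shift item [B → β . c γ] (dot before a terminal).

Augment with S' → S and build the canonical LR(0) collection (I0 = CLOSURE({[S' → . S]}), then GOTO on every symbol after a dot until no new states appear). It has 19 states:
  I0: { [S → . Y Y], [S → . e Y T], [S' → . S], [Y → . a], [Y → . x T] }  — shift
  I1: { [S' → S .] }  — accept
  I2: { [S → Y . Y], [Y → . a], [Y → . x T] }  — shift
  I3: { [Y → a .] }  — reduce
  I4: { [S → e . Y T], [Y → . a], [Y → . x T] }  — shift
  I5: { [T → . Y e +], [T → . a], [T → . x L x], [Y → . a], [Y → . x T], [Y → x . T] }  — shift
  I6: { [Y → x T .] }  — reduce
  I7: { [T → Y . e +] }  — shift
  I8: { [T → a .], [Y → a .] }  — 2 reduces
  I9: { [L → . Y a], [T → . Y e +], [T → . a], [T → . x L x], [T → x . L x], [Y → . a], [Y → . x T], [Y → x . T] }  — shift
  I10: { [T → x L . x] }  — shift
  I11: { [L → Y . a], [T → Y . e +] }  — shift
  I12: { [L → Y a .] }  — reduce
  I13: { [T → Y e . +] }  — shift
  I14: { [T → Y e + .] }  — reduce
  I15: { [T → x L x .] }  — reduce
  I16: { [S → e Y . T], [T → . Y e +], [T → . a], [T → . x L x], [Y → . a], [Y → . x T] }  — shift
  I17: { [S → e Y T .] }  — reduce
  I18: { [S → Y Y .] }  — reduce

No state contains both a complete item and a shift item.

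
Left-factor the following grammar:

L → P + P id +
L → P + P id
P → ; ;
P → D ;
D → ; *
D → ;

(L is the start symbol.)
Left-factoring transforms A → αβ₁ | αβ₂ into A → αA' and A' → β₁ | β₂
(α is the longest common prefix among the alternatives). Repeat until
no nonterminal has two alternatives with a common prefix.

Round 1: L has alternatives sharing prefix 'P + P id'. Introduce L': L → P + P id L'
  Add: L' → +
  Add: L' → ε

Round 2: D has alternatives sharing prefix ';'. Introduce D': D → ; D'
  Add: D' → *
  Add: D' → ε

No remaining common prefixes — done.

Resulting grammar:
L → P + P id L'
L' → +
L' → ε
P → ; ;
P → D ;
D → ; D'
D' → *
D' → ε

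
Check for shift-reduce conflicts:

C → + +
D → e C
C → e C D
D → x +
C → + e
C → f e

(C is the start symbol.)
No shift-reduce conflicts

Augment with C' → C and build the canonical LR(0) collection (I0 = CLOSURE({[C' → . C]}), then GOTO on every symbol after a dot until no new states appear). It has 14 states:
  I0: { [C → . + +], [C → . + e], [C → . e C D], [C → . f e], [C' → . C] }  — shift
  I1: { [C → + . +], [C → + . e] }  — shift
  I2: { [C' → C .] }  — accept
  I3: { [C → . + +], [C → . + e], [C → . e C D], [C → . f e], [C → e . C D] }  — shift
  I4: { [C → f . e] }  — shift
  I5: { [C → f e .] }  — reduce
  I6: { [C → e C . D], [D → . e C], [D → . x +] }  — shift
  I7: { [C → e C D .] }  — reduce
  I8: { [C → . + +], [C → . + e], [C → . e C D], [C → . f e], [D → e . C] }  — shift
  I9: { [D → x . +] }  — shift
  I10: { [D → x + .] }  — reduce
  I11: { [D → e C .] }  — reduce
  I12: { [C → + + .] }  — reduce
  I13: { [C → + e .] }  — reduce

No state contains both a complete item and a shift item.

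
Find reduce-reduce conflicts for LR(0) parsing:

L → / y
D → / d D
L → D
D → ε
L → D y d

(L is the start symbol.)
A reduce-reduce conflict occurs when an LR(0) state has two complete items [A → α .] and [B → β .] — both call for a reduction, and with no lookahead the parser cannot choose between them.

Augment with L' → L and build the canonical LR(0) collection (I0 = CLOSURE({[L' → . L]}), then GOTO on every symbol after a dot until no new states appear). It has 10 states:
  I0: { [D → . / d D], [D → .], [L → . / y], [L → . D y d], [L → . D], [L' → . L] }  — shift, reduce
  I1: { [D → / . d D], [L → / . y] }  — shift
  I2: { [L → D . y d], [L → D .] }  — shift, reduce
  I3: { [L' → L .] }  — accept
  I4: { [L → D y . d] }  — shift
  I5: { [L → D y d .] }  — reduce
  I6: { [D → . / d D], [D → .], [D → / d . D] }  — shift, reduce
  I7: { [L → / y .] }  — reduce
  I8: { [D → / . d D] }  — shift
  I9: { [D → / d D .] }  — reduce

No state contains more than one complete item.

Answer: No reduce-reduce conflicts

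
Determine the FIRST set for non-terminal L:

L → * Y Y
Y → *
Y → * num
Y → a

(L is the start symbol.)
From L → * Y Y:
  - '*' is a terminal: add '*' and stop

Collecting: FIRST(L) = { '*' }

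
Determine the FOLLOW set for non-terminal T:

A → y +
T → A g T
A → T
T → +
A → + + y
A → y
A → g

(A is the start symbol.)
{ $, 'g' }

To compute FOLLOW(T), find every occurrence of T on a right-hand side N → α T β: add FIRST(β) \ {ε}, and if β is empty or nullable also add FOLLOW(N). Iterate to a fixed point.

In T → A g T: T is at the end; this adds FOLLOW(T) to itself — nothing new
In A → T: T is at the end, add FOLLOW(A)

The FOLLOW sets referred to above (computed the same way, to a fixed point):
  FOLLOW(A) = { $, 'g' }

Taking the union: FOLLOW(T) = { $, 'g' }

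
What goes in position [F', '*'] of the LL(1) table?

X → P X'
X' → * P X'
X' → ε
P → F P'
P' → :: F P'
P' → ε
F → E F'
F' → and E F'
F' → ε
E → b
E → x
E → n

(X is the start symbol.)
F' → ε

To find M[F', '*'], we find productions for F' where '*' is in the predict set (PREDICT(N → α) = (FIRST(α) \ {ε}) ∪ (FOLLOW(N) if α ⇒* ε)).

Relevant sets:
  FOLLOW(F') = { $, '*', '::' }

F' → and E F': PREDICT = { 'and' }
F' → ε: PREDICT = { $, '*', '::' }
  '*' is in predict set, so this production goes in M[F', '*']

M[F', '*'] = F' → ε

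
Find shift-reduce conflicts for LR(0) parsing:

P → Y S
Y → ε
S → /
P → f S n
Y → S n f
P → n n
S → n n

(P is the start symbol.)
Yes — I0: [Y → .] vs [P → . f S n]

A shift-reduce conflict occurs when an LR(0) state has both:
  - a complete (reduce) item [A → α .] (dot at the end), and
  - a shift item [B → β . c γ] (dot before a terminal).

Augment with P' → P and build the canonical LR(0) collection (I0 = CLOSURE({[P' → . P]}), then GOTO on every symbol after a dot until no new states appear). It has 15 states:
  I0: { [P → . Y S], [P → . f S n], [P → . n n], [P' → . P], [S → . /], [S → . n n], [Y → . S n f], [Y → .] }  — shift, reduce
  I1: { [S → / .] }  — reduce
  I2: { [P' → P .] }  — accept
  I3: { [Y → S . n f] }  — shift
  I4: { [P → Y . S], [S → . /], [S → . n n] }  — shift
  I5: { [P → f . S n], [S → . /], [S → . n n] }  — shift
  I6: { [P → n . n], [S → n . n] }  — shift
  I7: { [P → n n .], [S → n n .] }  — 2 reduces
  I8: { [P → f S . n] }  — shift
  I9: { [S → n . n] }  — shift
  I10: { [S → n n .] }  — reduce
  I11: { [P → f S n .] }  — reduce
  I12: { [P → Y S .] }  — reduce
  I13: { [Y → S n . f] }  — shift
  I14: { [Y → S n f .] }  — reduce

I0 contains reduce item [Y → .] and shift items [P → . f S n], [P → . n n], [S → . /], [S → . n n] — shift-reduce conflict.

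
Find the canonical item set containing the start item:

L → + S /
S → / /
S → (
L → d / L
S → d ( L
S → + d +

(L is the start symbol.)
{ [L → . + S /], [L → . d / L], [L' → . L] }

First, augment the grammar with L' → L
I₀ = CLOSURE({ [L' → . L] }):
  [L' → . L] has the dot before L: add [L → . + S /], [L → . d / L]
No further items can be added.

I₀ = { [L → . + S /], [L → . d / L], [L' → . L] }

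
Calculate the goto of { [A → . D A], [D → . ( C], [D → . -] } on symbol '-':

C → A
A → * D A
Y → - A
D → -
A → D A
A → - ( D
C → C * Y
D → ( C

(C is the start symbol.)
{ [D → - .] }

GOTO(I, '-') = CLOSURE({ [A → αX.β] : [A → α.Xβ] ∈ I, X = '-' })

Items with dot before '-', with the dot advanced:
  [D → . -] → [D → - .]
Closure adds nothing (no advanced item has the dot before a non-terminal).

GOTO = { [D → - .] }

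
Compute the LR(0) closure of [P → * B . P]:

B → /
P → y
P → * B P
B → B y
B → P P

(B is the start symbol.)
{ [P → * B . P], [P → . * B P], [P → . y] }

Start with: [P → * B . P]
  [P → * B . P] has the dot before P: add [P → . y], [P → . * B P]
No further items can be added.

CLOSURE = { [P → * B . P], [P → . * B P], [P → . y] }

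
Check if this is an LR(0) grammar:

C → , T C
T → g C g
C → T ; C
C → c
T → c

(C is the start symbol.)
No. Reduce-reduce conflict: [C → c .] and [T → c .]

A grammar is LR(0) if no state in the canonical LR(0) collection has:
  - both a shift item (dot before a terminal) and a complete item (shift-reduce conflict), or
  - two or more complete items (reduce-reduce conflict; the accept item [C' → C .] counts as a complete item here).

Augment with C' → C and build the canonical LR(0) collection (I0 = CLOSURE({[C' → . C]}), then GOTO on every symbol after a dot until no new states appear). It has 13 states:
  I0: { [C → . , T C], [C → . T ; C], [C → . c], [C' → . C], [T → . c], [T → . g C g] }  — shift
  I1: { [C → , . T C], [T → . c], [T → . g C g] }  — shift
  I2: { [C' → C .] }  — accept
  I3: { [C → T . ; C] }  — shift
  I4: { [C → c .], [T → c .] }  — 2 reduces
  I5: { [C → . , T C], [C → . T ; C], [C → . c], [T → . c], [T → . g C g], [T → g . C g] }  — shift
  I6: { [T → g C . g] }  — shift
  I7: { [T → g C g .] }  — reduce
  I8: { [C → . , T C], [C → . T ; C], [C → . c], [C → T ; . C], [T → . c], [T → . g C g] }  — shift
  I9: { [C → T ; C .] }  — reduce
  I10: { [C → , T . C], [C → . , T C], [C → . T ; C], [C → . c], [T → . c], [T → . g C g] }  — shift
  I11: { [T → c .] }  — reduce
  I12: { [C → , T C .] }  — reduce

Conflict in state I4:
  Reduce-reduce conflict: [C → c .] and [T → c .]
So the grammar is NOT LR(0).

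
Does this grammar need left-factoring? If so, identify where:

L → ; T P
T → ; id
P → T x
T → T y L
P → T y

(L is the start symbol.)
Yes, P has productions with common prefix 'T'

Left-factoring is needed when two productions for the same non-terminal
share a common prefix on the right-hand side.

Productions for T:
  T → ; id
  T → T y L
Productions for P:
  P → T x
  P → T y

Found common prefix 'T' in productions for P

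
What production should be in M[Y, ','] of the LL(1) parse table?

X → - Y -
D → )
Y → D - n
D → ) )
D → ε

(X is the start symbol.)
Empty (error entry)

To find M[Y, ','], we find productions for Y where ',' is in the predict set (PREDICT(N → α) = (FIRST(α) \ {ε}) ∪ (FOLLOW(N) if α ⇒* ε)).

Relevant sets:
  FIRST(D) = { ')', ε }

Y → D - n: PREDICT = { ')', '-' }

M[Y, ','] is empty (no production applies)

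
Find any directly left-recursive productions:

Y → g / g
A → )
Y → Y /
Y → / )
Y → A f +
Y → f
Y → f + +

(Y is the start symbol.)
Direct left recursion occurs when N → N α for some non-terminal N (the right-hand side begins with the left-hand side itself).

Y → g / g: starts with g
A → ): starts with ')'
Y → Y /: LEFT RECURSIVE (starts with Y)
Y → / ): starts with '/'
Y → A f +: starts with A
Y → f: starts with f
Y → f + +: starts with f

The grammar has direct left recursion on: Y.

Answer: Yes, Y is left-recursive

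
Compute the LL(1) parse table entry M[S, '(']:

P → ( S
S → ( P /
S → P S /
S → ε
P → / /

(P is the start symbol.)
To find M[S, '('], we find productions for S where '(' is in the predict set (PREDICT(N → α) = (FIRST(α) \ {ε}) ∪ (FOLLOW(N) if α ⇒* ε)).

Relevant sets:
  FIRST(P) = { '(', '/' }
  FOLLOW(S) = { $, '(', '/' }

S → ( P /: PREDICT = { '(' }
  '(' is in predict set, so this production goes in M[S, '(']
S → P S /: PREDICT = { '(', '/' }
  '(' is in predict set, so this production goes in M[S, '(']
S → ε: PREDICT = { $, '(', '/' }
  '(' is in predict set, so this production goes in M[S, '(']

M[S, '('] = S → ( P /, S → P S /, S → ε  (a multiply-defined cell — the grammar is not LL(1))

Answer: S → ( P /, S → P S /, S → ε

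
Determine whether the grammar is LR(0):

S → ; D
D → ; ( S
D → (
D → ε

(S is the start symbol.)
Augment with S' → S and build the canonical LR(0) collection (I0 = CLOSURE({[S' → . S]}), then GOTO on every symbol after a dot until no new states appear). It has 8 states:
  I0: { [S → . ; D], [S' → . S] }  — shift
  I1: { [D → . (], [D → . ; ( S], [D → .], [S → ; . D] }  — shift, reduce
  I2: { [S' → S .] }  — accept
  I3: { [D → ( .] }  — reduce
  I4: { [D → ; . ( S] }  — shift
  I5: { [S → ; D .] }  — reduce
  I6: { [D → ; ( . S], [S → . ; D] }  — shift
  I7: { [D → ; ( S .] }  — reduce

Conflict in state I1:
  Shift-reduce conflict between [D → .] and [D → . (]
So the grammar is NOT LR(0).

Answer: No. Shift-reduce conflict between [D → .] and [D → . (]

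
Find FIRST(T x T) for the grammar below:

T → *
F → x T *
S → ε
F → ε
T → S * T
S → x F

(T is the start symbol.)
{ '*', 'x' }

FIRST sets of the non-terminals involved (from the grammar, by fixed-point iteration):
  FIRST(T) = { '*', 'x' }

To compute FIRST(T x T), process the symbols left to right:
Symbol T is a non-terminal. Add FIRST(T) \ {ε} = { '*', 'x' }
T is not nullable (ε ∉ FIRST(T)), so stop here.
FIRST(T x T) = { '*', 'x' }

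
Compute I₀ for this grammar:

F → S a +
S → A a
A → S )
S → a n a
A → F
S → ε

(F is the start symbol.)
{ [A → . F], [A → . S )], [F → . S a +], [F' → . F], [S → . A a], [S → . a n a], [S → .] }

First, augment the grammar with F' → F
I₀ = CLOSURE({ [F' → . F] }):
  [F' → . F] has the dot before F: add [F → . S a +]
  [F → . S a +] has the dot before S: add [S → . A a], [S → . a n a], [S → .]
  [S → . A a] has the dot before A: add [A → . S )], [A → . F]
No further items can be added.

I₀ = { [A → . F], [A → . S )], [F → . S a +], [F' → . F], [S → . A a], [S → . a n a], [S → .] }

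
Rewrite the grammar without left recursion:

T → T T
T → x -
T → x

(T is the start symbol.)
T is directly left-recursive. The standard transformation for
  A → A α₁ | ... | A α_m | β₁ | ... | β_n
is
  A  → β₁ A' | ... | β_n A'
  A' → α₁ A' | ... | α_m A' | ε

T → x - becomes T → x - T'
T → x becomes T → x T'
T → T T becomes T' → T T'
Add T' → ε

Resulting grammar:
T → x - T'
T → x T'
T' → T T'
T' → ε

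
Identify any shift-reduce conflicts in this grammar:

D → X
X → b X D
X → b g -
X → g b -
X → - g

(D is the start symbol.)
No shift-reduce conflicts

A shift-reduce conflict occurs when an LR(0) state has both:
  - a complete (reduce) item [A → α .] (dot at the end), and
  - a shift item [B → β . c γ] (dot before a terminal).

Augment with D' → D and build the canonical LR(0) collection (I0 = CLOSURE({[D' → . D]}), then GOTO on every symbol after a dot until no new states appear). It has 13 states:
  I0: { [D → . X], [D' → . D], [X → . - g], [X → . b X D], [X → . b g -], [X → . g b -] }  — shift
  I1: { [X → - . g] }  — shift
  I2: { [D' → D .] }  — accept
  I3: { [D → X .] }  — reduce
  I4: { [X → . - g], [X → . b X D], [X → . b g -], [X → . g b -], [X → b . X D], [X → b . g -] }  — shift
  I5: { [X → g . b -] }  — shift
  I6: { [X → g b . -] }  — shift
  I7: { [X → g b - .] }  — reduce
  I8: { [D → . X], [X → . - g], [X → . b X D], [X → . b g -], [X → . g b -], [X → b X . D] }  — shift
  I9: { [X → b g . -], [X → g . b -] }  — shift
  I10: { [X → b g - .] }  — reduce
  I11: { [X → b X D .] }  — reduce
  I12: { [X → - g .] }  — reduce

No state contains both a complete item and a shift item.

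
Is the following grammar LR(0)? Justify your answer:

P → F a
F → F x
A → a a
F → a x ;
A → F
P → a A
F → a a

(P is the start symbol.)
No. Shift-reduce conflict between [A → F .] and [F → F . x]

A grammar is LR(0) if no state in the canonical LR(0) collection has:
  - both a shift item (dot before a terminal) and a complete item (shift-reduce conflict), or
  - two or more complete items (reduce-reduce conflict; the accept item [P' → P .] counts as a complete item here).

Augment with P' → P and build the canonical LR(0) collection (I0 = CLOSURE({[P' → . P]}), then GOTO on every symbol after a dot until no new states appear). It has 12 states:
  I0: { [F → . F x], [F → . a a], [F → . a x ;], [P → . F a], [P → . a A], [P' → . P] }  — shift
  I1: { [F → F . x], [P → F . a] }  — shift
  I2: { [P' → P .] }  — accept
  I3: { [A → . F], [A → . a a], [F → . F x], [F → . a a], [F → . a x ;], [F → a . a], [F → a . x ;], [P → a . A] }  — shift
  I4: { [P → a A .] }  — reduce
  I5: { [A → F .], [F → F . x] }  — shift, reduce
  I6: { [A → a . a], [F → a . a], [F → a . x ;], [F → a a .] }  — shift, reduce
  I7: { [F → a x . ;] }  — shift
  I8: { [F → a x ; .] }  — reduce
  I9: { [A → a a .], [F → a a .] }  — 2 reduces
  I10: { [F → F x .] }  — reduce
  I11: { [P → F a .] }  — reduce

Conflict in state I5:
  Shift-reduce conflict between [A → F .] and [F → F . x]
So the grammar is NOT LR(0).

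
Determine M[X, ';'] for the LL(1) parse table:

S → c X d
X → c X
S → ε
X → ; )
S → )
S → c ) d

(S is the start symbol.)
To find M[X, ';'], we find productions for X where ';' is in the predict set (PREDICT(N → α) = (FIRST(α) \ {ε}) ∪ (FOLLOW(N) if α ⇒* ε)).

X → c X: PREDICT = { 'c' }
X → ; ): PREDICT = { ';' }
  ';' is in predict set, so this production goes in M[X, ';']

M[X, ';'] = X → ; )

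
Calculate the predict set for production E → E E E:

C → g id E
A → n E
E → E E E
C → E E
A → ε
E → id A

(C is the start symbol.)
PREDICT(E → E E E) = (FIRST(RHS) \ {ε}) ∪ (FOLLOW(E) if ε ∈ FIRST(RHS), i.e. RHS ⇒* ε)
FIRST(E) = { 'id' }
FIRST(E E E) = { 'id' }
ε ∉ FIRST(E E E), so FOLLOW(E) is not added.
PREDICT(E → E E E) = { 'id' }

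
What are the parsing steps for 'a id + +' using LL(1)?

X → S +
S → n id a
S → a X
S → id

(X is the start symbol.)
Stack is shown with the top on the left.

Stack     Input       Action
----------------------------
X $       a id + + $  output X → S +
S + $     a id + + $  output S → a X
a X + $   a id + + $  match 'a'
X + $     id + + $    output X → S +
S + + $   id + + $    output S → id
id + + $  id + + $    match 'id'
+ + $     + + $       match '+'
+ $       + $         match '+'
$         $           accept

The string is accepted.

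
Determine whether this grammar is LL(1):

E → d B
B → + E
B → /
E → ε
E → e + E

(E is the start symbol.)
A grammar is LL(1) if for each non-terminal N with multiple productions, the predict sets of those productions are pairwise disjoint, where PREDICT(N → α) = (FIRST(α) \ {ε}) ∪ (FOLLOW(N) if α ⇒* ε).

Relevant sets:
  FOLLOW(E) = { $ }

For E:
  PREDICT(E → d B) = { 'd' }
  PREDICT(E → ε) = { $ }
  PREDICT(E → e '+' E) = { 'e' }
For B:
  PREDICT(B → '+' E) = { '+' }
  PREDICT(B → '/') = { '/' }

All predict sets are disjoint. The grammar IS LL(1).

Answer: Yes, the grammar is LL(1).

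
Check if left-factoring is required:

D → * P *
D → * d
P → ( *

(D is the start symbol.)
Left-factoring is needed when two productions for the same non-terminal
share a common prefix on the right-hand side.

Productions for D:
  D → * P *
  D → * d

Found common prefix '*' in productions for D

Answer: Yes, D has productions with common prefix '*'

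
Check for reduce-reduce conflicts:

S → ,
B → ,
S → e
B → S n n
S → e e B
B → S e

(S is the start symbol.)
A reduce-reduce conflict occurs when an LR(0) state has two complete items [A → α .] and [B → β .] — both call for a reduction, and with no lookahead the parser cannot choose between them.

Augment with S' → S and build the canonical LR(0) collection (I0 = CLOSURE({[S' → . S]}), then GOTO on every symbol after a dot until no new states appear). It has 11 states:
  I0: { [S → . ,], [S → . e e B], [S → . e], [S' → . S] }  — shift
  I1: { [S → , .] }  — reduce
  I2: { [S' → S .] }  — accept
  I3: { [S → e . e B], [S → e .] }  — shift, reduce
  I4: { [B → . ,], [B → . S e], [B → . S n n], [S → . ,], [S → . e e B], [S → . e], [S → e e . B] }  — shift
  I5: { [B → , .], [S → , .] }  — 2 reduces
  I6: { [S → e e B .] }  — reduce
  I7: { [B → S . e], [B → S . n n] }  — shift
  I8: { [B → S e .] }  — reduce
  I9: { [B → S n . n] }  — shift
  I10: { [B → S n n .] }  — reduce

I5 contains complete items [B → , .], [S → , .] — reduce-reduce conflict.

Answer: Yes — I5: [B → , .] vs [S → , .]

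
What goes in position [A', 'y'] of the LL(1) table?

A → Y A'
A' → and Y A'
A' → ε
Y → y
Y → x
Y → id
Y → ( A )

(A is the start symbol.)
To find M[A', 'y'], we find productions for A' where 'y' is in the predict set (PREDICT(N → α) = (FIRST(α) \ {ε}) ∪ (FOLLOW(N) if α ⇒* ε)).

Relevant sets:
  FOLLOW(A') = { $, ')' }

A' → and Y A': PREDICT = { 'and' }
A' → ε: PREDICT = { $, ')' }

M[A', 'y'] is empty (no production applies)

Answer: Empty (error entry)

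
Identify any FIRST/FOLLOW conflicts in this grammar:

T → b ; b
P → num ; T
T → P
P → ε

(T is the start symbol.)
A FIRST/FOLLOW conflict occurs when a non-terminal N has a nullable alternative N → β (β ⇒* ε) and another alternative N → α with FIRST(α) ∩ FOLLOW(N) ≠ ∅: on such a lookahead the parser cannot decide between expanding α and letting N vanish via β.

Nullable non-terminals: P, T.
FIRST sets used below: FIRST(P) = { 'num', ε }

P: nullable alternative(s) P → ε; FOLLOW(P) = { $ }
  P → num ; T: FIRST \ {ε} = { 'num' } — disjoint from FOLLOW(P)
  P → ε: FIRST \ {ε} = { } — this is the only nullable alternative, skip

T: nullable alternative(s) T → P; FOLLOW(T) = { $ }
  T → b ; b: FIRST \ {ε} = { 'b' } — disjoint from FOLLOW(T)
  T → P: FIRST \ {ε} = { 'num' } — this is the only nullable alternative, skip

No FIRST/FOLLOW conflicts found.

Answer: No FIRST/FOLLOW conflicts.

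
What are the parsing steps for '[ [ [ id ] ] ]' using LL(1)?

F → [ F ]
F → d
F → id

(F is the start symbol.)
Stack is shown with the top on the left.

Stack        Input             Action
-------------------------------------
F $          [ [ [ id ] ] ] $  output F → [ F ]
[ F ] $      [ [ [ id ] ] ] $  match '['
F ] $        [ [ id ] ] ] $    output F → [ F ]
[ F ] ] $    [ [ id ] ] ] $    match '['
F ] ] $      [ id ] ] ] $      output F → [ F ]
[ F ] ] ] $  [ id ] ] ] $      match '['
F ] ] ] $    id ] ] ] $        output F → id
id ] ] ] $   id ] ] ] $        match 'id'
] ] ] $      ] ] ] $           match ']'
] ] $        ] ] $             match ']'
] $          ] $               match ']'
$            $                 accept

The string is accepted.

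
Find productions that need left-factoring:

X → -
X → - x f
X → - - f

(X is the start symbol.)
Left-factoring is needed when two productions for the same non-terminal
share a common prefix on the right-hand side.

Productions for X:
  X → -
  X → - x f
  X → - - f

Found common prefix '-' in productions for X

Answer: Yes, X has productions with common prefix '-'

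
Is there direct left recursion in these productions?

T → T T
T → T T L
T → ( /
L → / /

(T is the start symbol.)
T → T T: LEFT RECURSIVE (starts with T)
T → T T L: LEFT RECURSIVE (starts with T)
T → ( /: starts with '('
L → / /: starts with '/'

The grammar has direct left recursion on: T.

Answer: Yes, T is left-recursive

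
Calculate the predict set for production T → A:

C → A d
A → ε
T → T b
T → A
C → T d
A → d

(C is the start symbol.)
PREDICT(T → A) = (FIRST(RHS) \ {ε}) ∪ (FOLLOW(T) if ε ∈ FIRST(RHS), i.e. RHS ⇒* ε)
FIRST(A) = { 'd', ε }
FIRST(A) = { 'd', ε }
ε ∈ FIRST(A) (the right-hand side is nullable), so add FOLLOW(T) = { 'b', 'd' }
PREDICT(T → A) = { 'b', 'd' }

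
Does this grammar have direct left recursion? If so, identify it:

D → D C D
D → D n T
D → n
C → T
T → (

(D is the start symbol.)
Direct left recursion occurs when N → N α for some non-terminal N (the right-hand side begins with the left-hand side itself).

D → D C D: LEFT RECURSIVE (starts with D)
D → D n T: LEFT RECURSIVE (starts with D)
D → n: starts with n
C → T: starts with T
T → (: starts with '('

The grammar has direct left recursion on: D.

Answer: Yes, D is left-recursive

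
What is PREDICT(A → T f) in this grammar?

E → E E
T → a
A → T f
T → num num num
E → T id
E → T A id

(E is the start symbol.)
PREDICT(A → T f) = (FIRST(RHS) \ {ε}) ∪ (FOLLOW(A) if ε ∈ FIRST(RHS), i.e. RHS ⇒* ε)
FIRST(T) = { 'a', 'num' }
FIRST(T f) = { 'a', 'num' }
ε ∉ FIRST(T f), so FOLLOW(A) is not added.
PREDICT(A → T f) = { 'a', 'num' }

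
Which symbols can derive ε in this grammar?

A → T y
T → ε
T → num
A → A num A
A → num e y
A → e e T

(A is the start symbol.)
ε-productions: T → ε
So T is immediately nullable.
No further non-terminal can be added: every production for the remaining non-terminals contains a terminal or a non-nullable non-terminal.
Nullable = { 'T' }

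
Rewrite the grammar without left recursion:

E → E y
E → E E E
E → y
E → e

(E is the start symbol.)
E → y E'
E → e E'
E' → y E'
E' → E E E'
E' → ε

E is directly left-recursive. The standard transformation for
  A → A α₁ | ... | A α_m | β₁ | ... | β_n
is
  A  → β₁ A' | ... | β_n A'
  A' → α₁ A' | ... | α_m A' | ε

E → y becomes E → y E'
E → e becomes E → e E'
E → E y becomes E' → y E'
E → E E E becomes E' → E E E'
Add E' → ε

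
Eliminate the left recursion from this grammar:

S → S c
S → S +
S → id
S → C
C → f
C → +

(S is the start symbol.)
S is directly left-recursive. The standard transformation for
  A → A α₁ | ... | A α_m | β₁ | ... | β_n
is
  A  → β₁ A' | ... | β_n A'
  A' → α₁ A' | ... | α_m A' | ε

S → id becomes S → id S'
S → C becomes S → C S'
S → S c becomes S' → c S'
S → S + becomes S' → + S'
Add S' → ε

Productions for other non-terminals are unchanged:
  C → f
  C → +

Resulting grammar:
S → id S'
S → C S'
S' → c S'
S' → + S'
S' → ε
C → f
C → +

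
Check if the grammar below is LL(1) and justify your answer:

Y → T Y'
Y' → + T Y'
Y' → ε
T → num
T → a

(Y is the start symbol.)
Yes, the grammar is LL(1).

Relevant sets:
  FOLLOW(Y') = { $ }

For Y':
  PREDICT(Y' → '+' T Y') = { '+' }
  PREDICT(Y' → ε) = { $ }
For T:
  PREDICT(T → num) = { 'num' }
  PREDICT(T → a) = { 'a' }
Y has a single production, so nothing to check there.

All predict sets are disjoint. The grammar IS LL(1).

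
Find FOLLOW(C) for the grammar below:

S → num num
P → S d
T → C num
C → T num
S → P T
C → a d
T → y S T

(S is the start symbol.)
{ 'num' }

To compute FOLLOW(C), find every occurrence of C on a right-hand side N → α C β: add FIRST(β) \ {ε}, and if β is empty or nullable also add FOLLOW(N). Iterate to a fixed point.

In T → C num: C is followed by num, add FIRST(num) \ {ε} = { 'num' }

Taking the union: FOLLOW(C) = { 'num' }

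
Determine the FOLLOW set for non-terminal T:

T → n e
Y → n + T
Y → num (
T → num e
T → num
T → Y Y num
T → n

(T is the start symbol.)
{ $, 'n', 'num' }

To compute FOLLOW(T), find every occurrence of T on a right-hand side N → α T β: add FIRST(β) \ {ε}, and if β is empty or nullable also add FOLLOW(N). Iterate to a fixed point.

T is the start symbol, so $ ∈ FOLLOW(T).
In Y → n + T: T is at the end, add FOLLOW(Y)

The FOLLOW sets referred to above (computed the same way, to a fixed point):
  FOLLOW(Y) = { 'n', 'num' }

Taking the union: FOLLOW(T) = { $, 'n', 'num' }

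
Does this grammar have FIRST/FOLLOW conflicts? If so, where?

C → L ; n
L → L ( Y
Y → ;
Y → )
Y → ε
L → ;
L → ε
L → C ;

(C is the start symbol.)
Nullable non-terminals: L, Y.
FIRST sets used below: FIRST(L) = { '(', ';', ε }, FIRST(C) = { '(', ';' }

L: nullable alternative(s) L → ε; FOLLOW(L) = { '(', ';' }
  L → L ( Y: FIRST \ {ε} = { '(', ';' } — overlaps FOLLOW(L) on { '(', ';' }: CONFLICT
  L → ;: FIRST \ {ε} = { ';' } — overlaps FOLLOW(L) on { ';' }: CONFLICT
  L → ε: FIRST \ {ε} = { } — this is the only nullable alternative, skip
  L → C ;: FIRST \ {ε} = { '(', ';' } — overlaps FOLLOW(L) on { '(', ';' }: CONFLICT

Y: nullable alternative(s) Y → ε; FOLLOW(Y) = { '(', ';' }
  Y → ;: FIRST \ {ε} = { ';' } — overlaps FOLLOW(Y) on { ';' }: CONFLICT
  Y → ): FIRST \ {ε} = { ')' } — disjoint from FOLLOW(Y)
  Y → ε: FIRST \ {ε} = { } — this is the only nullable alternative, skip

C has no nullable alternative, so no FIRST/FOLLOW check is needed there.

So the grammar has 4 FIRST/FOLLOW conflicts (marked CONFLICT above).

Answer: Yes. L → L '(' Y with FOLLOW(L) on { '(', ';' }; L → ';' with FOLLOW(L) on { ';' }; L → C ';' with FOLLOW(L) on { '(', ';' }; Y → ';' with FOLLOW(Y) on { ';' }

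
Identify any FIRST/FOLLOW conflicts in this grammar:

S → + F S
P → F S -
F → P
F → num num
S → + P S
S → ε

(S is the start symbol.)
No FIRST/FOLLOW conflicts.

A FIRST/FOLLOW conflict occurs when a non-terminal N has a nullable alternative N → β (β ⇒* ε) and another alternative N → α with FIRST(α) ∩ FOLLOW(N) ≠ ∅: on such a lookahead the parser cannot decide between expanding α and letting N vanish via β.

Nullable non-terminals: S.

S: nullable alternative(s) S → ε; FOLLOW(S) = { $, '-' }
  S → + F S: FIRST \ {ε} = { '+' } — disjoint from FOLLOW(S)
  S → + P S: FIRST \ {ε} = { '+' } — disjoint from FOLLOW(S)
  S → ε: FIRST \ {ε} = { } — this is the only nullable alternative, skip

F, P have no nullable alternative, so no FIRST/FOLLOW check is needed there.

No FIRST/FOLLOW conflicts found.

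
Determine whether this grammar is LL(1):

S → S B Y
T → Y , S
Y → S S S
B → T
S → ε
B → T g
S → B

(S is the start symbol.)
Relevant sets:
  FIRST(S) = { ',', ε }
  FIRST(B) = { ',' }
  FIRST(T) = { ',' }
  FOLLOW(S) = { $, ',', 'g' }

For S:
  PREDICT(S → S B Y) = { ',' }
  PREDICT(S → ε) = { $, ',', 'g' }
  PREDICT(S → B) = { ',' }
For B:
  PREDICT(B → T) = { ',' }
  PREDICT(B → T g) = { ',' }
T, Y have a single production, so nothing to check there.

Conflict found: Predict set conflict for S: { ',' }
The grammar is NOT LL(1).

Answer: No. Predict set conflict for S: { ',' }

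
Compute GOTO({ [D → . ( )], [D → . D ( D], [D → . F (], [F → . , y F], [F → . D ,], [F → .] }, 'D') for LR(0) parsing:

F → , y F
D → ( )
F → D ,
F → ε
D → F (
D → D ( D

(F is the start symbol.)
GOTO(I, 'D') = CLOSURE({ [A → αX.β] : [A → α.Xβ] ∈ I, X = 'D' })

Items with dot before 'D', with the dot advanced:
  [D → . D ( D] → [D → D . ( D]
  [F → . D ,] → [F → D . ,]
Closure adds nothing (no advanced item has the dot before a non-terminal).

GOTO = { [D → D . ( D], [F → D . ,] }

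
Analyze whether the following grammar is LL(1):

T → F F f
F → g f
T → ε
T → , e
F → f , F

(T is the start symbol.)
Yes, the grammar is LL(1).

Relevant sets:
  FIRST(F) = { 'f', 'g' }
  FOLLOW(T) = { $ }

For T:
  PREDICT(T → F F f) = { 'f', 'g' }
  PREDICT(T → ε) = { $ }
  PREDICT(T → ',' e) = { ',' }
For F:
  PREDICT(F → g f) = { 'g' }
  PREDICT(F → f ',' F) = { 'f' }

All predict sets are disjoint. The grammar IS LL(1).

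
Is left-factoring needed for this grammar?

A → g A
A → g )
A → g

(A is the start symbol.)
Yes, A has productions with common prefix 'g'

Left-factoring is needed when two productions for the same non-terminal
share a common prefix on the right-hand side.

Productions for A:
  A → g A
  A → g )
  A → g

Found common prefix 'g' in productions for A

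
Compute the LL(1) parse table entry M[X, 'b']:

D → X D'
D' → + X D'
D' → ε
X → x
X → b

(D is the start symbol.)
To find M[X, 'b'], we find productions for X where 'b' is in the predict set (PREDICT(N → α) = (FIRST(α) \ {ε}) ∪ (FOLLOW(N) if α ⇒* ε)).

X → x: PREDICT = { 'x' }
X → b: PREDICT = { 'b' }
  'b' is in predict set, so this production goes in M[X, 'b']

M[X, 'b'] = X → b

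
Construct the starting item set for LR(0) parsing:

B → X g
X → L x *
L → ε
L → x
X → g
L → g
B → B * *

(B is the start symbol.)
{ [B → . B * *], [B → . X g], [B' → . B], [L → . g], [L → . x], [L → .], [X → . L x *], [X → . g] }

First, augment the grammar with B' → B
I₀ = CLOSURE({ [B' → . B] }):
  [B' → . B] has the dot before B: add [B → . X g], [B → . B * *]
  [B → . X g] has the dot before X: add [X → . L x *], [X → . g]
  [X → . L x *] has the dot before L: add [L → .], [L → . x], [L → . g]
No further items can be added.

I₀ = { [B → . B * *], [B → . X g], [B' → . B], [L → . g], [L → . x], [L → .], [X → . L x *], [X → . g] }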